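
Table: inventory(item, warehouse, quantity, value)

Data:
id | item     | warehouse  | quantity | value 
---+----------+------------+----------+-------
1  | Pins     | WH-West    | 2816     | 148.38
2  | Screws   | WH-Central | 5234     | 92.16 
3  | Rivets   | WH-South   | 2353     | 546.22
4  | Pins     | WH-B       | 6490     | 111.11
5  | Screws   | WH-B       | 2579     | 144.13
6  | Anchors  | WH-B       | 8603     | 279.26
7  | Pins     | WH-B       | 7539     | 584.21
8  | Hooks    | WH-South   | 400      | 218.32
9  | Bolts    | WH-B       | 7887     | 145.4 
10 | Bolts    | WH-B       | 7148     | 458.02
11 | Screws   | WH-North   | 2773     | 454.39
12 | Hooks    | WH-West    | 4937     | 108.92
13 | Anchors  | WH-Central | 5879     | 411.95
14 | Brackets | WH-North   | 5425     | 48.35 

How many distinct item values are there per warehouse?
SELECT warehouse, COUNT(DISTINCT item)
FROM inventory
GROUP BY warehouse

Result:
  WH-B: 4 distinct
  WH-Central: 2 distinct
  WH-North: 2 distinct
  WH-South: 2 distinct
  WH-West: 2 distinct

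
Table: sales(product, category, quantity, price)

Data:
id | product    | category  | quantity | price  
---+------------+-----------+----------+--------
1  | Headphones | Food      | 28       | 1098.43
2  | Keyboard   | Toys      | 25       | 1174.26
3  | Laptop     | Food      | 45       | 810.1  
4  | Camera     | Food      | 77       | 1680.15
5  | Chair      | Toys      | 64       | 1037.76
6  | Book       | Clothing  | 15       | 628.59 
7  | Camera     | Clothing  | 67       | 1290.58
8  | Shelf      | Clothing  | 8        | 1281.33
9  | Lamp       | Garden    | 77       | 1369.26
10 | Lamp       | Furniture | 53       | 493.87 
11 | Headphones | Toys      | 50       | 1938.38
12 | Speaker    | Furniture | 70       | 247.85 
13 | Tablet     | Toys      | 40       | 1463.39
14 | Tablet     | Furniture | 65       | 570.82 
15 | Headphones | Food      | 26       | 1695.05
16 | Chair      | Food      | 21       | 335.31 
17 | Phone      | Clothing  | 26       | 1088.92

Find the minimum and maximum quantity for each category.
SELECT category, MIN(quantity), MAX(quantity)
FROM sales
GROUP BY category

Result:
  Clothing: min=8, max=67
  Food: min=21, max=77
  Furniture: min=53, max=70
  Garden: min=77, max=77
  Toys: min=25, max=64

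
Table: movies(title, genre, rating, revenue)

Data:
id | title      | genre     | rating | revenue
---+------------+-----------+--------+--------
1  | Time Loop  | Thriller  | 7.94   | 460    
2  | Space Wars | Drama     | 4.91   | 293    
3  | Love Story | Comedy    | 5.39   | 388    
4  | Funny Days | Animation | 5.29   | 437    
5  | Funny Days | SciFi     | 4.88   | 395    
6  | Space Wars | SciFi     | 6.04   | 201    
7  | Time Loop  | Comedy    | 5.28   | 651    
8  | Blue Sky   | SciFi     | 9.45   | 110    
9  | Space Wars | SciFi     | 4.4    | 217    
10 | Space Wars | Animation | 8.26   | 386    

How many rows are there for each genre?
SELECT genre, COUNT(*) as count
FROM movies
GROUP BY genre

Result:
  Animation: 2
  Comedy: 2
  Drama: 1
  SciFi: 4
  Thriller: 1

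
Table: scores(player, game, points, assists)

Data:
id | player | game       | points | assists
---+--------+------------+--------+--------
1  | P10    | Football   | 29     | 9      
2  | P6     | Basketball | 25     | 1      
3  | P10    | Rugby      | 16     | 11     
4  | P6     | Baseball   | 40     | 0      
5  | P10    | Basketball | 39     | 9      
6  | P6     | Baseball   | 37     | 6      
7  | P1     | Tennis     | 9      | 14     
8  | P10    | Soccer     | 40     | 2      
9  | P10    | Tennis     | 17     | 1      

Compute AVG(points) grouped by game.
SELECT game, AVG(points) as result
FROM scores
GROUP BY game

Result:
  Baseball: 38.50
  Basketball: 32.00
  Football: 29.00
  Rugby: 16.00
  Soccer: 40.00
  Tennis: 13.00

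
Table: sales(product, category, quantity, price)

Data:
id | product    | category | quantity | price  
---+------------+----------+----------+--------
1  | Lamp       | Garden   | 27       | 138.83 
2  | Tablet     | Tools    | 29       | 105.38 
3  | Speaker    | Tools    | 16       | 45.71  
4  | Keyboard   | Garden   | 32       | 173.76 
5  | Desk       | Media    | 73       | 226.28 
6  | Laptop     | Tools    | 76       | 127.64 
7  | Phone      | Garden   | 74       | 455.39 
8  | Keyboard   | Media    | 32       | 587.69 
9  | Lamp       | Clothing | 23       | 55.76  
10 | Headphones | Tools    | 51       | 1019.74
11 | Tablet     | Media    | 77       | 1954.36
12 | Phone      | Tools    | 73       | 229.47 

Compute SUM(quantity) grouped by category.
SELECT category, SUM(quantity) as result
FROM sales
GROUP BY category

Result:
  Clothing: 23
  Garden: 133
  Media: 182
  Tools: 245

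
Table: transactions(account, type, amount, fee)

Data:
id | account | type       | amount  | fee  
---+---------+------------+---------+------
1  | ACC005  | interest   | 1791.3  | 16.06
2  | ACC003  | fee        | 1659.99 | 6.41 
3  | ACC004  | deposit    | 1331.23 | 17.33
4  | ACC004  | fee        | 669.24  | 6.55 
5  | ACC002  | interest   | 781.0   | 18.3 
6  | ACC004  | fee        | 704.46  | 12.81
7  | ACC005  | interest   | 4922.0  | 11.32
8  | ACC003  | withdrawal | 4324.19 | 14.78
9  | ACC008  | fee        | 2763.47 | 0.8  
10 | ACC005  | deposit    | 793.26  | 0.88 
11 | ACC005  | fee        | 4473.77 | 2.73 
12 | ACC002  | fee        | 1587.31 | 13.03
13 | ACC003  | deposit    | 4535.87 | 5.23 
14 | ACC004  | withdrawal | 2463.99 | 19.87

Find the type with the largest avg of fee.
SELECT type, AVG(fee) as val
FROM transactions
GROUP BY type
ORDER BY val DESC
LIMIT 1

Result: withdrawal with avg(fee) = 17.33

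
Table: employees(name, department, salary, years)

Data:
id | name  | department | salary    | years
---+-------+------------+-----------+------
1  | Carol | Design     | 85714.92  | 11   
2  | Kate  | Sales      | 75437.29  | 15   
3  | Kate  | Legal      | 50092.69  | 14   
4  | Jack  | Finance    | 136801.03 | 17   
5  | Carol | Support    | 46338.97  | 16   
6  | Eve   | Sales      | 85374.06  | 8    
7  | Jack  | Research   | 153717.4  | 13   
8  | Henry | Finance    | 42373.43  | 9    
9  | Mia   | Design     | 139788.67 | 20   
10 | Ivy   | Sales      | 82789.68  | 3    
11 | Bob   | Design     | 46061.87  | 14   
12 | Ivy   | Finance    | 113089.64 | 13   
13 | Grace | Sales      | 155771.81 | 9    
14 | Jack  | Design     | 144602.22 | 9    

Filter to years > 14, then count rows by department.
SELECT department, COUNT(*)
FROM employees
WHERE years > 14
GROUP BY department

Note: WHERE filters rows before grouping.

Result:
  Design: 1
  Finance: 1
  Sales: 1
  Support: 1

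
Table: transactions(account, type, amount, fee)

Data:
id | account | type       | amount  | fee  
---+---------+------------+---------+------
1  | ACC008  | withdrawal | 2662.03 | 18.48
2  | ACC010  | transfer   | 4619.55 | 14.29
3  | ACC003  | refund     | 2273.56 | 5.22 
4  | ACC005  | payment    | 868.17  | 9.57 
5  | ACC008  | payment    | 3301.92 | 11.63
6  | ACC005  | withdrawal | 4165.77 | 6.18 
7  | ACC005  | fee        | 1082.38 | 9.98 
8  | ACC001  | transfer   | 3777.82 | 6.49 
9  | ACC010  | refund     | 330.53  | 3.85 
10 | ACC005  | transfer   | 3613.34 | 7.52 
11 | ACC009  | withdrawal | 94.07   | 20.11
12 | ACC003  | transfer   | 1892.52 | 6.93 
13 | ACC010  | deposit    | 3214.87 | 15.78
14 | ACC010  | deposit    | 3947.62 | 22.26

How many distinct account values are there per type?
SELECT type, COUNT(DISTINCT account)
FROM transactions
GROUP BY type

Result:
  deposit: 1 distinct
  fee: 1 distinct
  payment: 2 distinct
  refund: 2 distinct
  transfer: 4 distinct
  withdrawal: 3 distinct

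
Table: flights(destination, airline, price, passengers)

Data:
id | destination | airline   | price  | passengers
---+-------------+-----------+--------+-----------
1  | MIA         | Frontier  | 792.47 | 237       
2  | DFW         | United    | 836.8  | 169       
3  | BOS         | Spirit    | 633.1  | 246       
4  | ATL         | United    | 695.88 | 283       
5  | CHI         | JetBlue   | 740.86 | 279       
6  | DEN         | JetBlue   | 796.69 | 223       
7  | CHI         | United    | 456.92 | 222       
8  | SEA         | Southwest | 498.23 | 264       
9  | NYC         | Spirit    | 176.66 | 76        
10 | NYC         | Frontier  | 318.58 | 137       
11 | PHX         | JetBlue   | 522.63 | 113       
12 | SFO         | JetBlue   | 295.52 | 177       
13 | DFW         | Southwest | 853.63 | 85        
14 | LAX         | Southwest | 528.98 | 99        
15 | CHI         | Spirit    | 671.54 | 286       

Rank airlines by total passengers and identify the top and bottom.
SELECT airline, SUM(passengers)
FROM flights
GROUP BY airline
ORDER BY SUM(passengers)

All groups:
  Frontier: 374
  Southwest: 448
  Spirit: 608
  United: 674
  JetBlue: 792

Highest: JetBlue (792)
Lowest: Frontier (374)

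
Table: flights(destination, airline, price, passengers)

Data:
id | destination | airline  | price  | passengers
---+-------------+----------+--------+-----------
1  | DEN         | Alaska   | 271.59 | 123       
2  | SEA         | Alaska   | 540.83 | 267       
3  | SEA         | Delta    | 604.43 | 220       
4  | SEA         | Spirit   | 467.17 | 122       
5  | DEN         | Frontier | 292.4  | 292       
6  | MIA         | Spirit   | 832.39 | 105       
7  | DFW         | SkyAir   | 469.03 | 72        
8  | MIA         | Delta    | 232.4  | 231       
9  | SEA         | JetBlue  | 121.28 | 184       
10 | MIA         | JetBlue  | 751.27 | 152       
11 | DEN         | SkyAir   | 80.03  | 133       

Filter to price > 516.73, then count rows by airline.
SELECT airline, COUNT(*)
FROM flights
WHERE price > 516.73
GROUP BY airline

Note: WHERE filters rows before grouping.

Result:
  Alaska: 1
  Delta: 1
  JetBlue: 1
  Spirit: 1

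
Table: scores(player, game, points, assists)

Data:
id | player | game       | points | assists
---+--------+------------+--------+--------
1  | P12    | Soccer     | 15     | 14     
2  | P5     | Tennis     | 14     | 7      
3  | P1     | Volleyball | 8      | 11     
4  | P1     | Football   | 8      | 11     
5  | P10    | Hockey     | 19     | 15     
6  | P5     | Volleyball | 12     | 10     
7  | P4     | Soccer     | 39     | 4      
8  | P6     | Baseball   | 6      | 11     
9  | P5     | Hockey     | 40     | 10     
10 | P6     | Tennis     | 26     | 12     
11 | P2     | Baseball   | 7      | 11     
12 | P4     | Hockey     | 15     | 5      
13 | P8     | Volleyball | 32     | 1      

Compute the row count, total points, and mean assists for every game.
SELECT game,
       COUNT(*) as cnt,
       SUM(points) as total_points,
       AVG(assists) as avg_assists
FROM scores
GROUP BY game

Result:
  Baseball: 2 records, 13 total points, 11.00 avg assists
  Football: 1 records, 8 total points, 11.00 avg assists
  Hockey: 3 records, 74 total points, 10.00 avg assists
  Soccer: 2 records, 54 total points, 9.00 avg assists
  Tennis: 2 records, 40 total points, 9.50 avg assists
  Volleyball: 3 records, 52 total points, 7.33 avg assists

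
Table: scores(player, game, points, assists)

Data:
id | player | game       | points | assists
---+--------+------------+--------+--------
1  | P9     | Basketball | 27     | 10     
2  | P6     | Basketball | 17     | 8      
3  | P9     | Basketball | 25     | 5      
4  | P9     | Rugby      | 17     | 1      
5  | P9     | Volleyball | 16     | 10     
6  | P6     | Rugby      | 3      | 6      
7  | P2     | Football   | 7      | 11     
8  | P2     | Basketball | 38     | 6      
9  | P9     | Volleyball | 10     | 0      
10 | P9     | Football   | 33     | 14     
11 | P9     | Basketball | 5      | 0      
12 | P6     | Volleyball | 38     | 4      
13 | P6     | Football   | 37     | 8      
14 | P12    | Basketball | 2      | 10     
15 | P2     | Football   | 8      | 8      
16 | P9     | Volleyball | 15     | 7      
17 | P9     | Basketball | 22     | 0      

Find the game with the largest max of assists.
SELECT game, MAX(assists) as val
FROM scores
GROUP BY game
ORDER BY val DESC
LIMIT 1

Result: Football with max(assists) = 14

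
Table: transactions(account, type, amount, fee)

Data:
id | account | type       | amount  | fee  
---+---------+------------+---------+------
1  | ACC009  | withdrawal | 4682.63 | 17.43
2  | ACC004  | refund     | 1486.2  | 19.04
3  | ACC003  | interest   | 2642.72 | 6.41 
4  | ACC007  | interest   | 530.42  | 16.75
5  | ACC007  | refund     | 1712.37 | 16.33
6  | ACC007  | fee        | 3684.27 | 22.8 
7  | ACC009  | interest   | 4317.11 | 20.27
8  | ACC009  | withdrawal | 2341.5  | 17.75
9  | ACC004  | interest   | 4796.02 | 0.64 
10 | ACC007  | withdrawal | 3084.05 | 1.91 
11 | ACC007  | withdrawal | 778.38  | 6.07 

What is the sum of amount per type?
SELECT type, SUM(amount) as result
FROM transactions
GROUP BY type

Result:
  fee: 3684.27
  interest: 12286.27
  refund: 3198.57
  withdrawal: 10886.56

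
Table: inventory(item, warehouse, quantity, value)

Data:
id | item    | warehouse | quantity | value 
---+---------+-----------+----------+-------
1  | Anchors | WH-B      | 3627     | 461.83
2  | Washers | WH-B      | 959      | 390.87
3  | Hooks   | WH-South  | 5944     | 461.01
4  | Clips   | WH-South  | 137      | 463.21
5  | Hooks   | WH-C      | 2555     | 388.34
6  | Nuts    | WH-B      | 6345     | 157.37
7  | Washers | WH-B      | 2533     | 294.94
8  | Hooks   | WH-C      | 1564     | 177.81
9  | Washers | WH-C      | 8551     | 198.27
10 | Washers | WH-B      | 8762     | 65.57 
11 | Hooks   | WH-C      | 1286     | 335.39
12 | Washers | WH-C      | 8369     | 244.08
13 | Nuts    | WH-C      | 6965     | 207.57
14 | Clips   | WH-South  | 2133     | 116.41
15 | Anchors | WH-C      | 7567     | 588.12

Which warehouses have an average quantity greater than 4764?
SELECT warehouse, AVG(quantity)
FROM inventory
GROUP BY warehouse
HAVING AVG(quantity) > 4764

Result:
  WH-C: avg=5265.29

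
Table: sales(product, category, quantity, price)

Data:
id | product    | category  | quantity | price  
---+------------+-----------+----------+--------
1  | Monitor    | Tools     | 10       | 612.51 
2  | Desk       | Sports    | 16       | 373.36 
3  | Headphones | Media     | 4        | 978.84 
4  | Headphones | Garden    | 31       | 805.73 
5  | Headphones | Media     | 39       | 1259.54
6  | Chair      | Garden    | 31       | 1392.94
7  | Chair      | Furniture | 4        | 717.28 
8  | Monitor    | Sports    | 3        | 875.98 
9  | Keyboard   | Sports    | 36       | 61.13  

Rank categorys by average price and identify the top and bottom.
SELECT category, AVG(price)
FROM sales
GROUP BY category
ORDER BY AVG(price)

All groups:
  Sports: 436.82
  Tools: 612.51
  Furniture: 717.28
  Garden: 1099.34
  Media: 1119.19

Highest: Media (1119.19)
Lowest: Sports (436.82)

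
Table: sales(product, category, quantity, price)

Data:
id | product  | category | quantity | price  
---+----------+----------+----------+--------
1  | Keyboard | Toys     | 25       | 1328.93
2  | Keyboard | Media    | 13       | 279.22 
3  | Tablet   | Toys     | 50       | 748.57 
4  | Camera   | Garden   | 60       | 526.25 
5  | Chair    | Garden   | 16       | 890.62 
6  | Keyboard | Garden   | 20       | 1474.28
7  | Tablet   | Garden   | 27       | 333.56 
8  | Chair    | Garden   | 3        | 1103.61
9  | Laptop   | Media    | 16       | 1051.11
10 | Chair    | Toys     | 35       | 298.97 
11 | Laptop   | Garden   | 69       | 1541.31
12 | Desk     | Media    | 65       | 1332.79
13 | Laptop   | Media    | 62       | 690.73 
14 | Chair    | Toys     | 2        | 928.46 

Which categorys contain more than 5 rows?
SELECT category, COUNT(*) as cnt
FROM sales
GROUP BY category
HAVING COUNT(*) > 5

Result:
  Garden: 6

Note: HAVING filters groups after aggregation, WHERE filters rows before.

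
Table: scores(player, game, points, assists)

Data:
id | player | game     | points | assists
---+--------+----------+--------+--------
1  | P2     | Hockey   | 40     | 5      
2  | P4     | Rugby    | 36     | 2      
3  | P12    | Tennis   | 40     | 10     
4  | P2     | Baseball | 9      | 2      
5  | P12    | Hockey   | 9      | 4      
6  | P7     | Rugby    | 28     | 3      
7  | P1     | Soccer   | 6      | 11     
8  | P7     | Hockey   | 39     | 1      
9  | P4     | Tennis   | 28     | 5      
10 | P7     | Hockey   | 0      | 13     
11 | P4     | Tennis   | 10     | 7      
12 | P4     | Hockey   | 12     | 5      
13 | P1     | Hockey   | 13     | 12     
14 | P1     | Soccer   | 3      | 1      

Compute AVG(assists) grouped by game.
SELECT game, AVG(assists) as result
FROM scores
GROUP BY game

Result:
  Baseball: 2.00
  Hockey: 6.67
  Rugby: 2.50
  Soccer: 6.00
  Tennis: 7.33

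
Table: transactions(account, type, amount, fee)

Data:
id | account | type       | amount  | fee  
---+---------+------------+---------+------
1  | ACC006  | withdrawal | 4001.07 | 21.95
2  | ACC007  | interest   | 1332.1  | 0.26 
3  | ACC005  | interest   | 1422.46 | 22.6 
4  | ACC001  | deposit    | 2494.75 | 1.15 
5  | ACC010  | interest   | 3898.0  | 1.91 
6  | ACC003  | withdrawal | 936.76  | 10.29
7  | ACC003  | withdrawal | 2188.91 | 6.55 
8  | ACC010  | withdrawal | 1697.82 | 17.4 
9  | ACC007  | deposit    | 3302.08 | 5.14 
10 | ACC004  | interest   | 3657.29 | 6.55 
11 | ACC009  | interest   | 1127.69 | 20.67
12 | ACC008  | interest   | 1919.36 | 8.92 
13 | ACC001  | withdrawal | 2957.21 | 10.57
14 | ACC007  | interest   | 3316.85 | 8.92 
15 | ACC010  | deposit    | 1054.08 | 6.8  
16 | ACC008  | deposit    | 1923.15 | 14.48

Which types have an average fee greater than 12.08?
SELECT type, AVG(fee)
FROM transactions
GROUP BY type
HAVING AVG(fee) > 12.08

Result:
  withdrawal: avg=13.35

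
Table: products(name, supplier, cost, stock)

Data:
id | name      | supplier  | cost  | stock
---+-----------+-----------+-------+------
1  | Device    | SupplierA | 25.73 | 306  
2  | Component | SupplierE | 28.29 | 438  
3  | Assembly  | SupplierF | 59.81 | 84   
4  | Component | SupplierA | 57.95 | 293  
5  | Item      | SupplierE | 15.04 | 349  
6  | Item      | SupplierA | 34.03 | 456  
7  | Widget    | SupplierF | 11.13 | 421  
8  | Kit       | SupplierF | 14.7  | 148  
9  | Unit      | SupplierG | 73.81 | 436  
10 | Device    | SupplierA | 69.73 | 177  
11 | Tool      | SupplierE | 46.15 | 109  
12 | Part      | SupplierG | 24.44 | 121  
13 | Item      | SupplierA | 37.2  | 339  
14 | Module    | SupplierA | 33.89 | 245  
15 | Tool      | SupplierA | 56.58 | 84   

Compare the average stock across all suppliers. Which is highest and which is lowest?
SELECT supplier, AVG(stock)
FROM products
GROUP BY supplier
ORDER BY AVG(stock)

All groups:
  SupplierF: 217.67
  SupplierA: 271.43
  SupplierG: 278.50
  SupplierE: 298.67

Highest: SupplierE (298.67)
Lowest: SupplierF (217.67)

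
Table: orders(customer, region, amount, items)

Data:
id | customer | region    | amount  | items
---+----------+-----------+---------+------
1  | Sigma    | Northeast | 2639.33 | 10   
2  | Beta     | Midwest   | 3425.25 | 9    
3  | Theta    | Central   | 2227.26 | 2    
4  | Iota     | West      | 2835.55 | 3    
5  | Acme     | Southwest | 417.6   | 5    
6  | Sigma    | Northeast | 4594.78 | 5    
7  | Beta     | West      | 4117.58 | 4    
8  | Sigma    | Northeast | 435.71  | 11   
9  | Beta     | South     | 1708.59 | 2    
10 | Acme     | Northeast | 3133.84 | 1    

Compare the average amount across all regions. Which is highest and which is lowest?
SELECT region, AVG(amount)
FROM orders
GROUP BY region
ORDER BY AVG(amount)

All groups:
  Southwest: 417.60
  South: 1708.59
  Central: 2227.26
  Northeast: 2700.92
  Midwest: 3425.25
  West: 3476.57

Highest: West (3476.57)
Lowest: Southwest (417.60)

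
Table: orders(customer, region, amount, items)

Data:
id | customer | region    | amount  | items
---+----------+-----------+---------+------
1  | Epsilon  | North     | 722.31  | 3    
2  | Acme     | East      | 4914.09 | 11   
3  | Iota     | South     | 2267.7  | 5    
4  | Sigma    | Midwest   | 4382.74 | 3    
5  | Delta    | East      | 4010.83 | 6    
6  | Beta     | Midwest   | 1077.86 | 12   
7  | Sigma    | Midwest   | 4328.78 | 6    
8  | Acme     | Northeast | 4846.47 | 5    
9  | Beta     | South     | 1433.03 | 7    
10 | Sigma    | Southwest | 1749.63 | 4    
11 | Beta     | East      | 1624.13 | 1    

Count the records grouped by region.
SELECT region, COUNT(*) as count
FROM orders
GROUP BY region

Result:
  East: 3
  Midwest: 3
  North: 1
  Northeast: 1
  South: 2
  Southwest: 1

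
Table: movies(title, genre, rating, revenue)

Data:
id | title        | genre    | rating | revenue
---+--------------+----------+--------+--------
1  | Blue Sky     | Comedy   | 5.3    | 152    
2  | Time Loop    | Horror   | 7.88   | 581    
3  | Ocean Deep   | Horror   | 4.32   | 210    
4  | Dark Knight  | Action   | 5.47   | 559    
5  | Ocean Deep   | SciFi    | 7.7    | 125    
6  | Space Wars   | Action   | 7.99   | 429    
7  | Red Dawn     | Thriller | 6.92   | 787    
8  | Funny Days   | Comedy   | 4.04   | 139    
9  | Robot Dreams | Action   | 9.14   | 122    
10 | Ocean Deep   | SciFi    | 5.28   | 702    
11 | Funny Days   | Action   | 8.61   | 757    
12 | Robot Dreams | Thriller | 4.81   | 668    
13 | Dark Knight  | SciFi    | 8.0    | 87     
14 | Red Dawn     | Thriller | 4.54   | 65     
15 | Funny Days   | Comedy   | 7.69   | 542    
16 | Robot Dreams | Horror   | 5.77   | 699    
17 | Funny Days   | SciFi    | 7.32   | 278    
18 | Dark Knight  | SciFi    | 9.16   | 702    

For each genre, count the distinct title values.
SELECT genre, COUNT(DISTINCT title)
FROM movies
GROUP BY genre

Result:
  Action: 4 distinct
  Comedy: 2 distinct
  Horror: 3 distinct
  SciFi: 3 distinct
  Thriller: 2 distinct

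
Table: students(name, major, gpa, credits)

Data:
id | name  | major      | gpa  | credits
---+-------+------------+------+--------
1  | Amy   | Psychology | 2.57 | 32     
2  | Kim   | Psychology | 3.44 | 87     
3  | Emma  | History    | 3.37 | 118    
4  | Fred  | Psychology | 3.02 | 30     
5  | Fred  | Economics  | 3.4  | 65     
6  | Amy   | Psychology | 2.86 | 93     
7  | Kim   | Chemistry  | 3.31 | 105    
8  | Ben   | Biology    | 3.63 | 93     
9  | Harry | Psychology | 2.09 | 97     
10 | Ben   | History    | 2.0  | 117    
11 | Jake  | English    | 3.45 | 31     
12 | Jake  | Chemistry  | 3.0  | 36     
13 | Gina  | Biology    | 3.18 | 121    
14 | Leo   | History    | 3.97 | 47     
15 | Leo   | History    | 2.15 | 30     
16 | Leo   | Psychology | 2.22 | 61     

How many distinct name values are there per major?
SELECT major, COUNT(DISTINCT name)
FROM students
GROUP BY major

Result:
  Biology: 2 distinct
  Chemistry: 2 distinct
  Economics: 1 distinct
  English: 1 distinct
  History: 3 distinct
  Psychology: 5 distinct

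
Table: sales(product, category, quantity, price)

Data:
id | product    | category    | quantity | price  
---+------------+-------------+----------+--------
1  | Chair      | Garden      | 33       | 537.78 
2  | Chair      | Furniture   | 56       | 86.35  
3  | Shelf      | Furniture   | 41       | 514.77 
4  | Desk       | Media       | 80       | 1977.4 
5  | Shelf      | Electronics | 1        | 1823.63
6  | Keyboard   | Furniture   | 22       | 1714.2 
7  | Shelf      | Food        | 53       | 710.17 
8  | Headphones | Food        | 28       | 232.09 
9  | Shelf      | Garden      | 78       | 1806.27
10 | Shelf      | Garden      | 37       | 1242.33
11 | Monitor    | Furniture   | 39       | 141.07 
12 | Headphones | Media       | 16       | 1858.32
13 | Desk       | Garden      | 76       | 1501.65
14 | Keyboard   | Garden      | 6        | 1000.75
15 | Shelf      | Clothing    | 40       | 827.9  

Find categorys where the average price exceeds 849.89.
SELECT category, AVG(price)
FROM sales
GROUP BY category
HAVING AVG(price) > 849.89

Result:
  Electronics: avg=1823.63
  Garden: avg=1217.76
  Media: avg=1917.86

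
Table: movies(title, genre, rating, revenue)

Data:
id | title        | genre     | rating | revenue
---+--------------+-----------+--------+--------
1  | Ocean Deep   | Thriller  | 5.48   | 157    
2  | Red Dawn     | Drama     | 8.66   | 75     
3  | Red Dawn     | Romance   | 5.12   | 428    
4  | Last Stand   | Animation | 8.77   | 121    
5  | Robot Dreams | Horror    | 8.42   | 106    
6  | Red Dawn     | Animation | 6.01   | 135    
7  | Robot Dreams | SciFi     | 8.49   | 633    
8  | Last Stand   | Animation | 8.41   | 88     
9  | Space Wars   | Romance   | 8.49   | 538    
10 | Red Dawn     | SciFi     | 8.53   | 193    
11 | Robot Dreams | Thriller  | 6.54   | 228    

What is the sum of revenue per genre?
SELECT genre, SUM(revenue) as result
FROM movies
GROUP BY genre

Result:
  Animation: 344
  Drama: 75
  Horror: 106
  Romance: 966
  SciFi: 826
  Thriller: 385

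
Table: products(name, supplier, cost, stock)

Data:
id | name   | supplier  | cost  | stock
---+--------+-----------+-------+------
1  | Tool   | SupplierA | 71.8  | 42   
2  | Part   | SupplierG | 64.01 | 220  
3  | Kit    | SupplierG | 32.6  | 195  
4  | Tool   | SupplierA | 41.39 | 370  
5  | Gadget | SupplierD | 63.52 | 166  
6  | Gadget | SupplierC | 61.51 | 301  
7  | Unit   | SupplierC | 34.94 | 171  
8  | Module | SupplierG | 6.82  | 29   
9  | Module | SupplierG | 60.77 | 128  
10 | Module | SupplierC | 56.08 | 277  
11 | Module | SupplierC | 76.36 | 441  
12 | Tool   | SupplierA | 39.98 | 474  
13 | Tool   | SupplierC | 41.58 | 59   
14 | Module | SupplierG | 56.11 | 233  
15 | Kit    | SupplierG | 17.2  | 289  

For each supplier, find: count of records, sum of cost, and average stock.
SELECT supplier,
       COUNT(*) as cnt,
       SUM(cost) as total_cost,
       AVG(stock) as avg_stock
FROM products
GROUP BY supplier

Result:
  SupplierA: 3 records, 153.17 total cost, 295.33 avg stock
  SupplierC: 5 records, 270.47 total cost, 249.80 avg stock
  SupplierD: 1 records, 63.52 total cost, 166.00 avg stock
  SupplierG: 6 records, 237.51 total cost, 182.33 avg stock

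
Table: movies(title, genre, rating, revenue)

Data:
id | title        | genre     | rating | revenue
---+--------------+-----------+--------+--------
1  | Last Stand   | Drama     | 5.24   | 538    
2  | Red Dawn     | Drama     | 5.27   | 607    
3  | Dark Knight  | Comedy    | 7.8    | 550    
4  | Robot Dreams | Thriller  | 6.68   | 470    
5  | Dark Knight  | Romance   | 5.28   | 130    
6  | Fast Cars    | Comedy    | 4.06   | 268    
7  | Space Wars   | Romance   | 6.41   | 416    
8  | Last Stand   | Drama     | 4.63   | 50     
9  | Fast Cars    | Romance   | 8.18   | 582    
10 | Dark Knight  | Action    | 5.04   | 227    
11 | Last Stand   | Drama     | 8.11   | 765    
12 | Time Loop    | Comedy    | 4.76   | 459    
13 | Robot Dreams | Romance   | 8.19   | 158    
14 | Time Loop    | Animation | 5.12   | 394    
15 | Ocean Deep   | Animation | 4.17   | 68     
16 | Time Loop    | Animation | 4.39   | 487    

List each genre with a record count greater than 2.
SELECT genre, COUNT(*) as cnt
FROM movies
GROUP BY genre
HAVING COUNT(*) > 2

Result:
  Animation: 3
  Comedy: 3
  Drama: 4
  Romance: 4

Note: HAVING filters groups after aggregation, WHERE filters rows before.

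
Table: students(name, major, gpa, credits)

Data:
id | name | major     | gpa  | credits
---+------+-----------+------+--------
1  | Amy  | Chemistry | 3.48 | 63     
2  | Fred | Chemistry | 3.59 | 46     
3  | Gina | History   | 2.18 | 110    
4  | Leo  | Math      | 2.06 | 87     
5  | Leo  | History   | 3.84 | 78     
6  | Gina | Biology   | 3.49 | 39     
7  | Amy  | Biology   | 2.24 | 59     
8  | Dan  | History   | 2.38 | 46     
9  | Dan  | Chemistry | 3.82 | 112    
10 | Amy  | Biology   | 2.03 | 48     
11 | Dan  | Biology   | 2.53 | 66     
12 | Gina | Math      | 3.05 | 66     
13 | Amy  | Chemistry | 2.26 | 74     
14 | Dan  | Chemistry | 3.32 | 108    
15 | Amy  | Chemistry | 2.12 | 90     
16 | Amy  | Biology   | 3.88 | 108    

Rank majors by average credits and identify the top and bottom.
SELECT major, AVG(credits)
FROM students
GROUP BY major
ORDER BY AVG(credits)

All groups:
  Biology: 64.00
  Math: 76.50
  History: 78.00
  Chemistry: 82.17

Highest: Chemistry (82.17)
Lowest: Biology (64.00)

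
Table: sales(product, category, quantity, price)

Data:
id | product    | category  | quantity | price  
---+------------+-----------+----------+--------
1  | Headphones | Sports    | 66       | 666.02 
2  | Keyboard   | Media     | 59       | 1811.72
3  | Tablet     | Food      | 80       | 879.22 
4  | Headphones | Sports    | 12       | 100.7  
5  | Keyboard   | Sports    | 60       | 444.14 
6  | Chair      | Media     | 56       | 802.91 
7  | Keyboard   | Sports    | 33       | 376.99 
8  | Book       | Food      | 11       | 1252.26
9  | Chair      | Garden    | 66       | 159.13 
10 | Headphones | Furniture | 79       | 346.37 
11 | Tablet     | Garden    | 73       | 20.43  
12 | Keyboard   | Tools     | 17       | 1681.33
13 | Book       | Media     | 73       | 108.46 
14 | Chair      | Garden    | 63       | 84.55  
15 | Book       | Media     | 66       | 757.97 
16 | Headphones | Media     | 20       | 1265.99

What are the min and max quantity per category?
SELECT category, MIN(quantity), MAX(quantity)
FROM sales
GROUP BY category

Result:
  Food: min=11, max=80
  Furniture: min=79, max=79
  Garden: min=63, max=73
  Media: min=20, max=73
  Sports: min=12, max=66
  Tools: min=17, max=17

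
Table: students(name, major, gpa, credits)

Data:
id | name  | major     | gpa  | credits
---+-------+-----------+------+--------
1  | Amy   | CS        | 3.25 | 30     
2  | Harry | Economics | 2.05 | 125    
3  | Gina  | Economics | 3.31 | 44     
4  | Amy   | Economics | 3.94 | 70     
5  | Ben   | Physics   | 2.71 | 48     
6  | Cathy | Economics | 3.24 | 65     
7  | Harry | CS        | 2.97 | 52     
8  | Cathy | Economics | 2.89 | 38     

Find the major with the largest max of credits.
SELECT major, MAX(credits) as val
FROM students
GROUP BY major
ORDER BY val DESC
LIMIT 1

Result: Economics with max(credits) = 125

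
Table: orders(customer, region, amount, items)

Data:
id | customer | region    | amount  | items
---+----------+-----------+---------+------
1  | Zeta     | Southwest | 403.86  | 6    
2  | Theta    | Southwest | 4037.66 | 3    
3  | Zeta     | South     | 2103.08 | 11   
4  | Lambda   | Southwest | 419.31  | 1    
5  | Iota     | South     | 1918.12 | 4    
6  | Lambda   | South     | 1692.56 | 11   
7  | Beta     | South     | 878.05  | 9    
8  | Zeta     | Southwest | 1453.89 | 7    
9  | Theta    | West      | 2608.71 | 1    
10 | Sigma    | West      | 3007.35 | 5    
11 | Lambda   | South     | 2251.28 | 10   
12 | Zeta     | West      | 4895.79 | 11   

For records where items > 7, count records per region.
SELECT region, COUNT(*)
FROM orders
WHERE items > 7
GROUP BY region

Note: WHERE filters rows before grouping.

Result:
  South: 4
  West: 1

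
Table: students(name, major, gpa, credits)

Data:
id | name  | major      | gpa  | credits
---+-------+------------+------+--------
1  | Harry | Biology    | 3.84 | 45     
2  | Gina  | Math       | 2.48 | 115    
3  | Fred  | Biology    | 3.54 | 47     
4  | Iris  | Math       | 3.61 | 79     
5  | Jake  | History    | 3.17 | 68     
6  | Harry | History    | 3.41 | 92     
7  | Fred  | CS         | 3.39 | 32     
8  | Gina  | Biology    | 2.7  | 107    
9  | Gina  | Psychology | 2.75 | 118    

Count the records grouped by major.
SELECT major, COUNT(*) as count
FROM students
GROUP BY major

Result:
  Biology: 3
  CS: 1
  History: 2
  Math: 2
  Psychology: 1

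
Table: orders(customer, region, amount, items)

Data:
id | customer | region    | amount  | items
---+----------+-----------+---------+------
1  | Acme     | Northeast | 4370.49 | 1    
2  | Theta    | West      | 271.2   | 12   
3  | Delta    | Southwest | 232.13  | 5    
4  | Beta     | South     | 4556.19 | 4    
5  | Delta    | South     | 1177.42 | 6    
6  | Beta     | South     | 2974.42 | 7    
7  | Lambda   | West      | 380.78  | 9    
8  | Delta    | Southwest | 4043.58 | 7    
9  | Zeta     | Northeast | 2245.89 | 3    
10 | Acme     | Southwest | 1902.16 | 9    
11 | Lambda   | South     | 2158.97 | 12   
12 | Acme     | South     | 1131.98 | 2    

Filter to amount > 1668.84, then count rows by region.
SELECT region, COUNT(*)
FROM orders
WHERE amount > 1668.84
GROUP BY region

Note: WHERE filters rows before grouping.

Result:
  Northeast: 2
  South: 3
  Southwest: 2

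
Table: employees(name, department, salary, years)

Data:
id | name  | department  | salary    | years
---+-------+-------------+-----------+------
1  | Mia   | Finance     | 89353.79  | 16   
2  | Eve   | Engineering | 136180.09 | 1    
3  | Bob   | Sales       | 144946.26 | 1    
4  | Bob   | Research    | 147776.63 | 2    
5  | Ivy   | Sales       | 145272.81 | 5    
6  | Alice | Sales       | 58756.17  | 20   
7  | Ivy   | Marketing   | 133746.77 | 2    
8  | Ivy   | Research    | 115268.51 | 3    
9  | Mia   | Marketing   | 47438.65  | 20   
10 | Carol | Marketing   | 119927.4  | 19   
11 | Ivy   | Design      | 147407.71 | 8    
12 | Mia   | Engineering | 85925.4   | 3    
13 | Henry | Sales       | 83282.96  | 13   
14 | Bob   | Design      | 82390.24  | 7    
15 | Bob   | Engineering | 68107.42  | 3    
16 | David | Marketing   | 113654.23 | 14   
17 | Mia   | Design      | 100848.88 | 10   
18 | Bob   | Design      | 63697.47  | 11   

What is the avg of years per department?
SELECT department, AVG(years) as result
FROM employees
GROUP BY department

Result:
  Design: 9.00
  Engineering: 2.33
  Finance: 16.00
  Marketing: 13.75
  Research: 2.50
  Sales: 9.75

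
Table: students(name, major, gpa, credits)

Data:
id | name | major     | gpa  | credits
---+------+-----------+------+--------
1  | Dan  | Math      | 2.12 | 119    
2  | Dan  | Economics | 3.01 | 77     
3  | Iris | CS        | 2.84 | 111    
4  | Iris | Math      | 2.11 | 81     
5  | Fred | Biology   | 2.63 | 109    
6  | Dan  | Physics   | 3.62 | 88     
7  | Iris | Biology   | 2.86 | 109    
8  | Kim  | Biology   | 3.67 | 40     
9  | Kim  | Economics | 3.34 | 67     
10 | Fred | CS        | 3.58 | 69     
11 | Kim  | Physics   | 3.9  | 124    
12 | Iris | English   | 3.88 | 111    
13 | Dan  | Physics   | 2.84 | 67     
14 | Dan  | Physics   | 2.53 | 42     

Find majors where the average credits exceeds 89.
SELECT major, AVG(credits)
FROM students
GROUP BY major
HAVING AVG(credits) > 89

Result:
  CS: avg=90.00
  English: avg=111.00
  Math: avg=100.00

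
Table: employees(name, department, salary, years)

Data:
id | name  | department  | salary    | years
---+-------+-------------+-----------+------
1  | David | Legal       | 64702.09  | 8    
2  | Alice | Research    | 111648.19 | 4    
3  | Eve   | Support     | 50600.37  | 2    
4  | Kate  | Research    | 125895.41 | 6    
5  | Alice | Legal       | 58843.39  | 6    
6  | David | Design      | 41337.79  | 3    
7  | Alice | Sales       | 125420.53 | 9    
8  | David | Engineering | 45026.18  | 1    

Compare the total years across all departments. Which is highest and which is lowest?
SELECT department, SUM(years)
FROM employees
GROUP BY department
ORDER BY SUM(years)

All groups:
  Engineering: 1
  Support: 2
  Design: 3
  Sales: 9
  Research: 10
  Legal: 14

Highest: Legal (14)
Lowest: Engineering (1)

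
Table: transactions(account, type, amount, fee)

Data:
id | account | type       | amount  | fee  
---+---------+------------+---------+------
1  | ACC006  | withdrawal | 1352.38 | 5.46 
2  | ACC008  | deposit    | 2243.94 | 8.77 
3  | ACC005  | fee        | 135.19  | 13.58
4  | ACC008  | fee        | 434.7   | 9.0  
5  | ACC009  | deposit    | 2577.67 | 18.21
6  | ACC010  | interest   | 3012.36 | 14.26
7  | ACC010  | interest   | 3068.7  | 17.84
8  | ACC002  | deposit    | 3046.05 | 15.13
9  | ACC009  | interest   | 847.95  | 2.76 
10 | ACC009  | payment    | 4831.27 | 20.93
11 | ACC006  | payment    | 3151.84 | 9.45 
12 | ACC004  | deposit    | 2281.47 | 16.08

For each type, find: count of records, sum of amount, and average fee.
SELECT type,
       COUNT(*) as cnt,
       SUM(amount) as total_amount,
       AVG(fee) as avg_fee
FROM transactions
GROUP BY type

Result:
  deposit: 4 records, 10149.13 total amount, 14.55 avg fee
  fee: 2 records, 569.89 total amount, 11.29 avg fee
  interest: 3 records, 6929.01 total amount, 11.62 avg fee
  payment: 2 records, 7983.11 total amount, 15.19 avg fee
  withdrawal: 1 records, 1352.38 total amount, 5.46 avg fee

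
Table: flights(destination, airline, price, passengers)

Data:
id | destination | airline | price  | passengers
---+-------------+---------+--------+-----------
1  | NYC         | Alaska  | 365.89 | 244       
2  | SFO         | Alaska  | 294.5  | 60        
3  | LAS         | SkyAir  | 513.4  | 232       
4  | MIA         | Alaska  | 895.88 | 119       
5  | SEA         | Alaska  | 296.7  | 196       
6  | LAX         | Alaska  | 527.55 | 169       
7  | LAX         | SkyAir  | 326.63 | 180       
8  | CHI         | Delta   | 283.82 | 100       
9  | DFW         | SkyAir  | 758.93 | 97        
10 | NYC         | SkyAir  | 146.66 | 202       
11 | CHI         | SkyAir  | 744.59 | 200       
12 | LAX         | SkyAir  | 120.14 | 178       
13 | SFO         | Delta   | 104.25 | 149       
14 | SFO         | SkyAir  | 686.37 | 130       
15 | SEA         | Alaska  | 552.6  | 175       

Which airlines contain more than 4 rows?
SELECT airline, COUNT(*) as cnt
FROM flights
GROUP BY airline
HAVING COUNT(*) > 4

Result:
  Alaska: 6
  SkyAir: 7

Note: HAVING filters groups after aggregation, WHERE filters rows before.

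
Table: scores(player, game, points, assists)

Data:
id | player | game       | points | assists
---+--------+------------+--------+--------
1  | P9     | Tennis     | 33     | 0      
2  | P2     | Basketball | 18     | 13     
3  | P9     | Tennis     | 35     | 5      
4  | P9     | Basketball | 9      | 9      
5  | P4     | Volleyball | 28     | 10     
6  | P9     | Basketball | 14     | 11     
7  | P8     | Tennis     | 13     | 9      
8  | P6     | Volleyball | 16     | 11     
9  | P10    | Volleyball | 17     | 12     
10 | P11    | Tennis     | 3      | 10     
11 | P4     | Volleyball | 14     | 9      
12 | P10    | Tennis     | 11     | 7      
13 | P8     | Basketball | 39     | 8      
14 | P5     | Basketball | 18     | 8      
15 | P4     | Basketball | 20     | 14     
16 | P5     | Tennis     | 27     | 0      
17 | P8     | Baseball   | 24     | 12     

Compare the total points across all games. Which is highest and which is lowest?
SELECT game, SUM(points)
FROM scores
GROUP BY game
ORDER BY SUM(points)

All groups:
  Baseball: 24
  Volleyball: 75
  Basketball: 118
  Tennis: 122

Highest: Tennis (122)
Lowest: Baseball (24)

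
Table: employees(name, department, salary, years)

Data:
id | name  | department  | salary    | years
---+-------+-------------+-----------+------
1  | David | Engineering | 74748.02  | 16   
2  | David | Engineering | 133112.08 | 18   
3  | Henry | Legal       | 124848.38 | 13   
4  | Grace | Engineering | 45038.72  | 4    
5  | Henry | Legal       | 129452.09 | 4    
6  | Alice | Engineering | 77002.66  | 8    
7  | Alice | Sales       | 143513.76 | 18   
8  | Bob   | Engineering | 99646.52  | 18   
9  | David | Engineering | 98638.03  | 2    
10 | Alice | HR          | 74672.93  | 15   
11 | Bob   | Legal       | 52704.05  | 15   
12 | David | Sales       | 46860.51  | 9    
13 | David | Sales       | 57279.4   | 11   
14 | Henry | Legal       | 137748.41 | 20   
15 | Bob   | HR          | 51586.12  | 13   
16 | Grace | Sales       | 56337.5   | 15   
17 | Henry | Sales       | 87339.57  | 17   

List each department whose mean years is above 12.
SELECT department, AVG(years)
FROM employees
GROUP BY department
HAVING AVG(years) > 12

Result:
  HR: avg=14.00
  Legal: avg=13.00
  Sales: avg=14.00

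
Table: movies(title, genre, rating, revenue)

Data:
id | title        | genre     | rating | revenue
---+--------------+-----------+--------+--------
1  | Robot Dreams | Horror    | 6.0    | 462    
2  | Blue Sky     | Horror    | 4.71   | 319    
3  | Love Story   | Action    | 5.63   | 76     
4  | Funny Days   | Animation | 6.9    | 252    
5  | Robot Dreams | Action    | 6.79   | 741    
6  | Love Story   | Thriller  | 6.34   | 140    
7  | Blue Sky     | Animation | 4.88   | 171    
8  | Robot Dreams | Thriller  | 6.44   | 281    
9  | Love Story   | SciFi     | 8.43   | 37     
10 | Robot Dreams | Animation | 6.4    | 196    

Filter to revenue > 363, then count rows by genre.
SELECT genre, COUNT(*)
FROM movies
WHERE revenue > 363
GROUP BY genre

Note: WHERE filters rows before grouping.

Result:
  Action: 1
  Horror: 1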